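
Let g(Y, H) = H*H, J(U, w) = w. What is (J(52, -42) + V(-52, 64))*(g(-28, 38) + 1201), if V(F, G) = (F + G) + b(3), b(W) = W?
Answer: -71415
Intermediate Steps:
g(Y, H) = H**2
V(F, G) = 3 + F + G (V(F, G) = (F + G) + 3 = 3 + F + G)
(J(52, -42) + V(-52, 64))*(g(-28, 38) + 1201) = (-42 + (3 - 52 + 64))*(38**2 + 1201) = (-42 + 15)*(1444 + 1201) = -27*2645 = -71415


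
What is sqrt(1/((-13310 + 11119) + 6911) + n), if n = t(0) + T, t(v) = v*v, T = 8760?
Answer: sqrt(12197424295)/1180 ≈ 93.595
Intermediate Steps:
t(v) = v**2
n = 8760 (n = 0**2 + 8760 = 0 + 8760 = 8760)
sqrt(1/((-13310 + 11119) + 6911) + n) = sqrt(1/((-13310 + 11119) + 6911) + 8760) = sqrt(1/(-2191 + 6911) + 8760) = sqrt(1/4720 + 8760) = sqrt(41347201/4720) = sqrt(12197424295)/1180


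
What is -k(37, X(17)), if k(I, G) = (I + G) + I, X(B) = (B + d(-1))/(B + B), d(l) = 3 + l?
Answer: -2535/34 ≈ -74.559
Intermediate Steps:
X(B) = (2 + B)/(2*B) (X(B) = (B + (3 - 1))/(B + B) = (B + 2)/((2*B)) = (2 + B)*(1/(2*B)) = (2 + B)/(2*B))
k(I, G) = G + 2*I (k(I, G) = (G + I) + I = G + 2*I)
-k(37, X(17)) = -((1/2)*(2 + 17)/17 + 2*37) = -((1/2)*(1/17)*19 + 74) = -(19/34 + 74) = -1*2535/34 = -2535/34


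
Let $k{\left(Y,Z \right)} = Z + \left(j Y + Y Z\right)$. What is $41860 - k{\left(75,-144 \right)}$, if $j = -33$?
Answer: $55279$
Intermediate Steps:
$k{\left(Y,Z \right)} = Z - 33 Y + Y Z$ ($k{\left(Y,Z \right)} = Z + \left(- 33 Y + Y Z\right) = Z - 33 Y + Y Z$)
$41860 - k{\left(75,-144 \right)} = 41860 - \left(-144 - 2475 + 75 \left(-144\right)\right) = 41860 - \left(-144 - 2475 - 10800\right) = 41860 - -13419 = 41860 + 13419 = 55279$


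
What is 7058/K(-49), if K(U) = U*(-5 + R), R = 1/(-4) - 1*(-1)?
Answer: 28232/833 ≈ 33.892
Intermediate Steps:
R = ¾ (R = 1*(-¼) + 1 = -¼ + 1 = ¾ ≈ 0.75000)
K(U) = -17*U/4 (K(U) = U*(-5 + ¾) = U*(-17/4) = -17*U/4)
7058/K(-49) = 7058/((-17/4*(-49))) = 7058/(833/4) = 7058*(4/833) = 28232/833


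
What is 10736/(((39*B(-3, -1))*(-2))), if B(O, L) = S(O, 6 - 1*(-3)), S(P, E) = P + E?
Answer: -2684/117 ≈ -22.940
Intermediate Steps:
S(P, E) = E + P
B(O, L) = 9 + O (B(O, L) = (6 - 1*(-3)) + O = (6 + 3) + O = 9 + O)
10736/(((39*B(-3, -1))*(-2))) = 10736/(((39*(9 - 3))*(-2))) = 10736/(((39*6)*(-2))) = 10736/((234*(-2))) = 10736/(-468) = 10736*(-1/468) = -2684/117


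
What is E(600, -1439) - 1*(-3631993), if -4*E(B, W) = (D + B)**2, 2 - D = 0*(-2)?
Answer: 3541392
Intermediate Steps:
D = 2 (D = 2 - 0*(-2) = 2 - 1*0 = 2 + 0 = 2)
E(B, W) = -(2 + B)**2/4
E(600, -1439) - 1*(-3631993) = -(2 + 600)**2/4 - 1*(-3631993) = -1/4*602**2 + 3631993 = -1/4*362404 + 3631993 = -90601 + 3631993 = 3541392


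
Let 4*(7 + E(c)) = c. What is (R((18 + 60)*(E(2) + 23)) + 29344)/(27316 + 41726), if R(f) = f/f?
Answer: 29345/69042 ≈ 0.42503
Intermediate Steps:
E(c) = -7 + c/4
R(f) = 1
(R((18 + 60)*(E(2) + 23)) + 29344)/(27316 + 41726) = (1 + 29344)/(27316 + 41726) = 29345/69042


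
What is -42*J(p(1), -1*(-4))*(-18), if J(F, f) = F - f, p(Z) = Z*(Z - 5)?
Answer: -6048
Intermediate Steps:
p(Z) = Z*(-5 + Z)
-42*J(p(1), -1*(-4))*(-18) = -42*(1*(-5 + 1) - (-1)*(-4))*(-18) = -42*(1*(-4) - 1*4)*(-18) = -42*(-4 - 4)*(-18) = -42*(-8)*(-18) = 336*(-18) = -6048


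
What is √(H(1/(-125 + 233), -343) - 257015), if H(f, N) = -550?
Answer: I*√257565 ≈ 507.51*I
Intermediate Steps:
√(H(1/(-125 + 233), -343) - 257015) = √(-550 - 257015) = √(-257565) = I*√257565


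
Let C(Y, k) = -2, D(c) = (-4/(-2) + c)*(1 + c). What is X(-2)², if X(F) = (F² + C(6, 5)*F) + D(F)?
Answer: 64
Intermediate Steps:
D(c) = (1 + c)*(2 + c) (D(c) = (-4*(-½) + c)*(1 + c) = (2 + c)*(1 + c) = (1 + c)*(2 + c))
X(F) = 2 + F + 2*F² (X(F) = (F² - 2*F) + (2 + F² + 3*F) = 2 + F + 2*F²)
X(-2)² = (2 - 2 + 2*(-2)²)² = (2 - 2 + 2*4)² = (2 - 2 + 8)² = 8² = 64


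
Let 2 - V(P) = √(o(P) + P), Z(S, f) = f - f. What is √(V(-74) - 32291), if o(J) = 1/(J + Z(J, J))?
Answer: √(-176814564 - 74*I*√405298)/74 ≈ 0.023939 - 179.69*I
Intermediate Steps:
Z(S, f) = 0
o(J) = 1/J (o(J) = 1/(J + 0) = 1/J)
V(P) = 2 - √(P + 1/P) (V(P) = 2 - √(1/P + P) = 2 - √(P + 1/P))
√(V(-74) - 32291) = √((2 - √(-74 + 1/(-74))) - 32291) = √((2 - √(-74 - 1/74)) - 32291) = √((2 - √(-5477/74)) - 32291) = √((2 - I*√405298/74) - 32291) = √(-32289 - I*√405298/74)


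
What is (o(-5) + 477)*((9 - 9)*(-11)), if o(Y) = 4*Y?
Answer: 0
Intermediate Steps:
(o(-5) + 477)*((9 - 9)*(-11)) = (4*(-5) + 477)*((9 - 9)*(-11)) = (-20 + 477)*(0*(-11)) = 457*0 = 0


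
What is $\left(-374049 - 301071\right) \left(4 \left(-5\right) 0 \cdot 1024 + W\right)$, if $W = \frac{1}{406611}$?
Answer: $- \frac{225040}{135537} \approx -1.6604$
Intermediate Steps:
$W = \frac{1}{406611} \approx 2.4594 \cdot 10^{-6}$
$\left(-374049 - 301071\right) \left(4 \left(-5\right) 0 \cdot 1024 + W\right) = \left(-374049 - 301071\right) \left(4 \left(-5\right) 0 \cdot 1024 + \frac{1}{406611}\right) = - 675120 \left(\left(-20\right) 0 \cdot 1024 + \frac{1}{406611}\right) = - 675120 \left(0 \cdot 1024 + \frac{1}{406611}\right) = - 675120 \left(0 + \frac{1}{406611}\right) = \left(-675120\right) \frac{1}{406611} = - \frac{225040}{135537}$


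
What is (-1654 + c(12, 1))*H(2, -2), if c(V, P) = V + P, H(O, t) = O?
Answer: -3282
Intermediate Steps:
c(V, P) = P + V
(-1654 + c(12, 1))*H(2, -2) = (-1654 + (1 + 12))*2 = (-1654 + 13)*2 = -1641*2 = -3282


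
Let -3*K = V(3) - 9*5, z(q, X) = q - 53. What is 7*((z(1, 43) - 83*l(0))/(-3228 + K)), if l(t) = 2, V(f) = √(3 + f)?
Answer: 14709114/30970105 - 1526*√6/30970105 ≈ 0.47482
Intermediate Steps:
z(q, X) = -53 + q
K = 15 - √6/3 (K = -(√(3 + 3) - 9*5)/3 = -(√6 - 45)/3 = -(-45 + √6)/3 = 15 - √6/3 ≈ 14.184)
7*((z(1, 43) - 83*l(0))/(-3228 + K)) = 7*(((-53 + 1) - 83*2)/(-3228 + (15 - √6/3))) = 7*((-52 - 166)/(-3213 - √6/3)) = 7*(-218/(-3213 - √6/3)) = -1526/(-3213 - √6/3)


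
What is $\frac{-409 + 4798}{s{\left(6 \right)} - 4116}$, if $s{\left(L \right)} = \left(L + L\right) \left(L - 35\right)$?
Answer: $- \frac{1463}{1488} \approx -0.9832$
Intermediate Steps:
$s{\left(L \right)} = 2 L \left(-35 + L\right)$
$\frac{-409 + 4798}{s{\left(6 \right)} - 4116} = \frac{-409 + 4798}{2 \cdot 6 \left(-35 + 6\right) - 4116} = \frac{4389}{2 \cdot 6 \left(-29\right) - 4116} = \frac{4389}{-348 - 4116} = \frac{4389}{-4464} = 4389 \left(- \frac{1}{4464}\right) = - \frac{1463}{1488}$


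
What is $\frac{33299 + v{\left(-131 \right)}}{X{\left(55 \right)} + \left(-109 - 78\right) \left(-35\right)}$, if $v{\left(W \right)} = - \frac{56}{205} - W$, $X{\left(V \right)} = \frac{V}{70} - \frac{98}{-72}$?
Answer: $\frac{1726979688}{338225605} \approx 5.106$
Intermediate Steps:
$X{\left(V \right)} = \frac{49}{36} + \frac{V}{70}$ ($X{\left(V \right)} = V \frac{1}{70} - - \frac{49}{36} = \frac{V}{70} + \frac{49}{36} = \frac{49}{36} + \frac{V}{70}$)
$v{\left(W \right)} = - \frac{56}{205} - W$ ($v{\left(W \right)} = \left(-56\right) \frac{1}{205} - W = - \frac{56}{205} - W$)
$\frac{33299 + v{\left(-131 \right)}}{X{\left(55 \right)} + \left(-109 - 78\right) \left(-35\right)} = \frac{33299 - - \frac{26799}{205}}{\left(\frac{49}{36} + \frac{1}{70} \cdot 55\right) + \left(-109 - 78\right) \left(-35\right)} = \frac{33299 + \left(- \frac{56}{205} + 131\right)}{\left(\frac{49}{36} + \frac{11}{14}\right) - -6545} = \frac{33299 + \frac{26799}{205}}{\frac{541}{252} + 6545} = \frac{6853094}{205 \cdot \frac{1649881}{252}} = \frac{6853094}{205} \cdot \frac{252}{1649881} = \frac{1726979688}{338225605}$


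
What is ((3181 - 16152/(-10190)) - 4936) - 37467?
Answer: -199828014/5095 ≈ -39220.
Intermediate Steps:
((3181 - 16152/(-10190)) - 4936) - 37467 = ((3181 - 16152*(-1/10190)) - 4936) - 37467 = ((3181 + 8076/5095) - 4936) - 37467 = (16215271/5095 - 4936) - 37467 = -8933649/5095 - 37467 = -199828014/5095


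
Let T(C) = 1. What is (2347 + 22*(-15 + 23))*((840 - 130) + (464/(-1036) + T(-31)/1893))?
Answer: 292570814881/163429 ≈ 1.7902e+6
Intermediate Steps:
(2347 + 22*(-15 + 23))*((840 - 130) + (464/(-1036) + T(-31)/1893)) = (2347 + 22*(-15 + 23))*((840 - 130) + (464/(-1036) + 1/1893)) = (2347 + 22*8)*(710 + (464*(-1/1036) + 1*(1/1893))) = (2347 + 176)*(710 + (-116/259 + 1/1893)) = 2523*(710 - 219329/490287) = 2523*(347884441/490287) = 292570814881/163429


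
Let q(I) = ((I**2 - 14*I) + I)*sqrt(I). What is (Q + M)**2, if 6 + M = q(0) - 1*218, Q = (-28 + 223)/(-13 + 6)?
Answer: 3108169/49 ≈ 63432.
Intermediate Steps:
q(I) = sqrt(I)*(I**2 - 13*I) (q(I) = (I**2 - 13*I)*sqrt(I) = sqrt(I)*(I**2 - 13*I))
Q = -195/7 (Q = 195/(-7) = 195*(-1/7) = -195/7 ≈ -27.857)
M = -224 (M = -6 + (0**(3/2)*(-13 + 0) - 1*218) = -6 + (0*(-13) - 218) = -6 + (0 - 218) = -6 - 218 = -224)
(Q + M)**2 = (-195/7 - 224)**2 = (-1763/7)**2 = 3108169/49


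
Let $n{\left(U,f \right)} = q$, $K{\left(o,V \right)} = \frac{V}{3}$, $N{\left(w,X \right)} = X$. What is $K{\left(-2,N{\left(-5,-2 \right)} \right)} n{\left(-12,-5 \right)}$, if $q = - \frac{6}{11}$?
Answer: $\frac{4}{11} \approx 0.36364$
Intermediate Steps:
$K{\left(o,V \right)} = \frac{V}{3}$ ($K{\left(o,V \right)} = V \frac{1}{3} = \frac{V}{3}$)
$q = - \frac{6}{11}$ ($q = \left(-6\right) \frac{1}{11} = - \frac{6}{11} \approx -0.54545$)
$n{\left(U,f \right)} = - \frac{6}{11}$
$K{\left(-2,N{\left(-5,-2 \right)} \right)} n{\left(-12,-5 \right)} = \frac{1}{3} \left(-2\right) \left(- \frac{6}{11}\right) = \left(- \frac{2}{3}\right) \left(- \frac{6}{11}\right) = \frac{4}{11}$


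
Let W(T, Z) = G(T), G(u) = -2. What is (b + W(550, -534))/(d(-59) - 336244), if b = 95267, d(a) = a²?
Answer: -31755/110921 ≈ -0.28628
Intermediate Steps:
W(T, Z) = -2
(b + W(550, -534))/(d(-59) - 336244) = (95267 - 2)/((-59)² - 336244) = 95265/(3481 - 336244) = 95265/(-332763) = 95265*(-1/332763) = -31755/110921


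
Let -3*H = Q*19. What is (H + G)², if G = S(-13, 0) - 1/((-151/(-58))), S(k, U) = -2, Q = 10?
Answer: 886252900/205209 ≈ 4318.8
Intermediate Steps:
H = -190/3 (H = -10*19/3 = -⅓*190 = -190/3 ≈ -63.333)
G = -360/151 (G = -2 - 1/((-151/(-58))) = -2 - 1/((-151*(-1/58))) = -2 - 1/151/58 = -2 - 1*58/151 = -2 - 58/151 = -360/151 ≈ -2.3841)
(H + G)² = (-190/3 - 360/151)² = (-29770/453)² = 886252900/205209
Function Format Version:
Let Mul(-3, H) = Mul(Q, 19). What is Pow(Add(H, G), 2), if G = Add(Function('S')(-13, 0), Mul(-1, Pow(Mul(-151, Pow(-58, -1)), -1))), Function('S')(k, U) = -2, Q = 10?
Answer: Rational(886252900, 205209) ≈ 4318.8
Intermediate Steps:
H = Rational(-190, 3) (H = Mul(Rational(-1, 3), Mul(10, 19)) = Mul(Rational(-1, 3), 190) = Rational(-190, 3) ≈ -63.333)
G = Rational(-360, 151) (G = Add(-2, Mul(-1, Pow(Mul(-151, Pow(-58, -1)), -1))) = Add(-2, Mul(-1, Pow(Mul(-151, Rational(-1, 58)), -1))) = Add(-2, Mul(-1, Pow(Rational(151, 58), -1))) = Add(-2, Mul(-1, Rational(58, 151))) = Add(-2, Rational(-58, 151)) = Rational(-360, 151) ≈ -2.3841)
Pow(Add(H, G), 2) = Pow(Add(Rational(-190, 3), Rational(-360, 151)), 2) = Pow(Rational(-29770, 453), 2) = Rational(886252900, 205209)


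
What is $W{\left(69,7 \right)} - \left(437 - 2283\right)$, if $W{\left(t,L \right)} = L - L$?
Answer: $1846$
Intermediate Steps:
$W{\left(t,L \right)} = 0$
$W{\left(69,7 \right)} - \left(437 - 2283\right) = 0 - \left(437 - 2283\right) = 0 - -1846 = 0 + 1846 = 1846$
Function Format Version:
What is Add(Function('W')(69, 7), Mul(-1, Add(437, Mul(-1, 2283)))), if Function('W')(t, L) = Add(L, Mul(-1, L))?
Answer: 1846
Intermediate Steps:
Function('W')(t, L) = 0
Add(Function('W')(69, 7), Mul(-1, Add(437, Mul(-1, 2283)))) = Add(0, Mul(-1, Add(437, Mul(-1, 2283)))) = Add(0, Mul(-1, Add(437, -2283))) = Add(0, Mul(-1, -1846)) = Add(0, 1846) = 1846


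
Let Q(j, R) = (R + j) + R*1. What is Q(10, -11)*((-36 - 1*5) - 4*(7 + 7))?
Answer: 1164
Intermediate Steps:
Q(j, R) = j + 2*R (Q(j, R) = (R + j) + R = j + 2*R)
Q(10, -11)*((-36 - 1*5) - 4*(7 + 7)) = (10 + 2*(-11))*((-36 - 1*5) - 4*(7 + 7)) = (10 - 22)*((-36 - 5) - 4*14) = -12*(-41 - 56) = -12*(-97) = 1164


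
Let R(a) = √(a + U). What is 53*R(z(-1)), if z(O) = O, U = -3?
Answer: 106*I ≈ 106.0*I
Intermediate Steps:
R(a) = √(-3 + a) (R(a) = √(a - 3) = √(-3 + a))
53*R(z(-1)) = 53*√(-3 - 1) = 53*√(-4) = 53*(2*I) = 106*I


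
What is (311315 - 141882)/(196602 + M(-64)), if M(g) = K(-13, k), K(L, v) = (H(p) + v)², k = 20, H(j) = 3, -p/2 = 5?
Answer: 15403/17921 ≈ 0.85949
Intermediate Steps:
p = -10 (p = -2*5 = -10)
K(L, v) = (3 + v)²
M(g) = 529 (M(g) = (3 + 20)² = 23² = 529)
(311315 - 141882)/(196602 + M(-64)) = (311315 - 141882)/(196602 + 529) = 169433/197131 = 169433*(1/197131) = 15403/17921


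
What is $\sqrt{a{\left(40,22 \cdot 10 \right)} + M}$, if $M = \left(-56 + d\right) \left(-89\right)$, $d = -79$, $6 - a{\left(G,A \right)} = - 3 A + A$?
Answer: $\sqrt{12461} \approx 111.63$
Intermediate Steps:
$a{\left(G,A \right)} = 6 + 2 A$ ($a{\left(G,A \right)} = 6 - \left(- 3 A + A\right) = 6 - - 2 A = 6 + 2 A$)
$M = 12015$ ($M = \left(-56 - 79\right) \left(-89\right) = \left(-135\right) \left(-89\right) = 12015$)
$\sqrt{a{\left(40,22 \cdot 10 \right)} + M} = \sqrt{\left(6 + 2 \cdot 22 \cdot 10\right) + 12015} = \sqrt{\left(6 + 2 \cdot 220\right) + 12015} = \sqrt{\left(6 + 440\right) + 12015} = \sqrt{446 + 12015} = \sqrt{12461}$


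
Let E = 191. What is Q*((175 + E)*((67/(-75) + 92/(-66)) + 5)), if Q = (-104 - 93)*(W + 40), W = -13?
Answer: -1452278484/275 ≈ -5.2810e+6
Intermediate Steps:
Q = -5319 (Q = (-104 - 93)*(-13 + 40) = -197*27 = -5319)
Q*((175 + E)*((67/(-75) + 92/(-66)) + 5)) = -5319*(175 + 191)*((67/(-75) + 92/(-66)) + 5) = -1946754*((67*(-1/75) + 92*(-1/66)) + 5) = -1946754*((-67/75 - 46/33) + 5) = -1946754*(-629/275 + 5) = -1946754*746/275 = -5319*273036/275 = -1452278484/275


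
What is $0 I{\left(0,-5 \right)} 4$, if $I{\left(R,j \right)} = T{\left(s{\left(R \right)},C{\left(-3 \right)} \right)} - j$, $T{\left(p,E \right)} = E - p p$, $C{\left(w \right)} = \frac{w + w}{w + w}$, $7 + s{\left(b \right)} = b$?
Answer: $0$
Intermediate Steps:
$s{\left(b \right)} = -7 + b$
$C{\left(w \right)} = 1$ ($C{\left(w \right)} = \frac{2 w}{2 w} = 2 w \frac{1}{2 w} = 1$)
$T{\left(p,E \right)} = E - p^{2}$
$I{\left(R,j \right)} = 1 - j - \left(-7 + R\right)^{2}$ ($I{\left(R,j \right)} = \left(1 - \left(-7 + R\right)^{2}\right) - j = 1 - j - \left(-7 + R\right)^{2}$)
$0 I{\left(0,-5 \right)} 4 = 0 \left(1 - -5 - \left(-7 + 0\right)^{2}\right) 4 = 0 \left(1 + 5 - \left(-7\right)^{2}\right) 4 = 0 \left(1 + 5 - 49\right) 4 = 0 \left(-43\right) 4 = 0 \cdot 4 = 0$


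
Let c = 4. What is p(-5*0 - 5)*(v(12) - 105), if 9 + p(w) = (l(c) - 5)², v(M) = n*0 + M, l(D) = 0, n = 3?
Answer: -1488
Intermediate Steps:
v(M) = M (v(M) = 3*0 + M = 0 + M = M)
p(w) = 16 (p(w) = -9 + (0 - 5)² = -9 + (-5)² = -9 + 25 = 16)
p(-5*0 - 5)*(v(12) - 105) = 16*(12 - 105) = 16*(-93) = -1488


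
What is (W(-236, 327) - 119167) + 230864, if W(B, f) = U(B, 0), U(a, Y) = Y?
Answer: 111697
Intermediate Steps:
W(B, f) = 0
(W(-236, 327) - 119167) + 230864 = (0 - 119167) + 230864 = -119167 + 230864 = 111697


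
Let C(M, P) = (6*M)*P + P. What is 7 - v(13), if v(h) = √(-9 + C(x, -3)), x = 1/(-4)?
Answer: 7 - I*√30/2 ≈ 7.0 - 2.7386*I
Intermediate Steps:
x = -¼ ≈ -0.25000
C(M, P) = P + 6*M*P (C(M, P) = 6*M*P + P = P + 6*M*P)
v(h) = I*√30/2 (v(h) = √(-9 - 3*(1 + 6*(-¼))) = √(-9 - 3*(1 - 3/2)) = √(-9 - 3*(-½)) = √(-9 + 3/2) = √(-15/2) = I*√30/2)
7 - v(13) = 7 - I*√30/2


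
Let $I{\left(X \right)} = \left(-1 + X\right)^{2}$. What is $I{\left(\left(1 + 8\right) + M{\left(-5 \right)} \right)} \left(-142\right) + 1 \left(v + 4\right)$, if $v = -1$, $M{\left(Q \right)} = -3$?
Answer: $-3547$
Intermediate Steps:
$I{\left(\left(1 + 8\right) + M{\left(-5 \right)} \right)} \left(-142\right) + 1 \left(v + 4\right) = \left(-1 + \left(\left(1 + 8\right) - 3\right)\right)^{2} \left(-142\right) + 1 \left(-1 + 4\right) = \left(-1 + \left(9 - 3\right)\right)^{2} \left(-142\right) + 1 \cdot 3 = \left(-1 + 6\right)^{2} \left(-142\right) + 3 = 5^{2} \left(-142\right) + 3 = 25 \left(-142\right) + 3 = -3550 + 3 = -3547$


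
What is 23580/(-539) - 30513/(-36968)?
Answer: -855258933/19925752 ≈ -42.922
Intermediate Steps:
23580/(-539) - 30513/(-36968) = 23580*(-1/539) - 30513*(-1/36968) = -23580/539 + 30513/36968 = -855258933/19925752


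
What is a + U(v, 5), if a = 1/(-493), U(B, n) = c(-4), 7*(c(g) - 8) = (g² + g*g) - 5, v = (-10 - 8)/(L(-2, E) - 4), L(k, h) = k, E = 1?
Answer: 40912/3451 ≈ 11.855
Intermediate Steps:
v = 3 (v = (-10 - 8)/(-2 - 4) = -18/(-6) = -18*(-⅙) = 3)
c(g) = 51/7 + 2*g²/7 (c(g) = 8 + ((g² + g*g) - 5)/7 = 8 + ((g² + g²) - 5)/7 = 8 + (2*g² - 5)/7 = 8 + (-5 + 2*g²)/7 = 8 + (-5/7 + 2*g²/7) = 51/7 + 2*g²/7)
U(B, n) = 83/7 (U(B, n) = 51/7 + (2/7)*(-4)² = 51/7 + (2/7)*16 = 51/7 + 32/7 = 83/7)
a = -1/493 ≈ -0.0020284
a + U(v, 5) = -1/493 + 83/7 = 40912/3451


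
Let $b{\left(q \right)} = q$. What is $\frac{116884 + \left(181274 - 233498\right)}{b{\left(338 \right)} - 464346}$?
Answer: $- \frac{16165}{116002} \approx -0.13935$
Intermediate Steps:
$\frac{116884 + \left(181274 - 233498\right)}{b{\left(338 \right)} - 464346} = \frac{116884 + \left(181274 - 233498\right)}{338 - 464346} = \frac{116884 + \left(181274 - 233498\right)}{-464008} = \left(116884 - 52224\right) \left(- \frac{1}{464008}\right) = 64660 \left(- \frac{1}{464008}\right) = - \frac{16165}{116002}$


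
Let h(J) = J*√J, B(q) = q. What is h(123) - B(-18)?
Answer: 18 + 123*√123 ≈ 1382.1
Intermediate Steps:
h(J) = J^(3/2)
h(123) - B(-18) = 123^(3/2) - 1*(-18) = 123*√123 + 18 = 18 + 123*√123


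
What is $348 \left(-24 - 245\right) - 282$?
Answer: $-93894$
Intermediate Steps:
$348 \left(-24 - 245\right) - 282 = 348 \left(-269\right) - 282 = -93612 - 282 = -93894$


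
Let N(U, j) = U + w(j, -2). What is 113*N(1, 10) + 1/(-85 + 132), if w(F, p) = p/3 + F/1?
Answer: 164644/141 ≈ 1167.7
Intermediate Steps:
w(F, p) = F + p/3 (w(F, p) = p*(⅓) + F*1 = p/3 + F = F + p/3)
N(U, j) = -⅔ + U + j (N(U, j) = U + (j + (⅓)*(-2)) = U + (j - ⅔) = U + (-⅔ + j) = -⅔ + U + j)
113*N(1, 10) + 1/(-85 + 132) = 113*(-⅔ + 1 + 10) + 1/(-85 + 132) = 113*(31/3) + 1/47 = 3503/3 + 1/47 = 164644/141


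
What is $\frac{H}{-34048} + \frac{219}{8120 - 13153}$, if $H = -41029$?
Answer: $\frac{28434635}{24480512} \approx 1.1615$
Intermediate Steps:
$\frac{H}{-34048} + \frac{219}{8120 - 13153} = - \frac{41029}{-34048} + \frac{219}{8120 - 13153} = \left(-41029\right) \left(- \frac{1}{34048}\right) + \frac{219}{-5033} = \frac{41029}{34048} + 219 \left(- \frac{1}{5033}\right) = \frac{41029}{34048} - \frac{219}{5033} = \frac{28434635}{24480512}$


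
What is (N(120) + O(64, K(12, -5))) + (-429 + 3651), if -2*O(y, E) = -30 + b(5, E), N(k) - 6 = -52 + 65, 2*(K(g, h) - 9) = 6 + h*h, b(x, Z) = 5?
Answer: 6507/2 ≈ 3253.5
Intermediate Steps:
K(g, h) = 12 + h**2/2 (K(g, h) = 9 + (6 + h*h)/2 = 9 + (6 + h**2)/2 = 9 + (3 + h**2/2) = 12 + h**2/2)
N(k) = 19 (N(k) = 6 + (-52 + 65) = 6 + 13 = 19)
O(y, E) = 25/2 (O(y, E) = -(-30 + 5)/2 = -1/2*(-25) = 25/2)
(N(120) + O(64, K(12, -5))) + (-429 + 3651) = (19 + 25/2) + (-429 + 3651) = 63/2 + 3222 = 6507/2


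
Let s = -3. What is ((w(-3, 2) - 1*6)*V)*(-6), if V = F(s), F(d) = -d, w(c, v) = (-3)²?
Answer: -54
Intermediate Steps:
w(c, v) = 9
V = 3 (V = -1*(-3) = 3)
((w(-3, 2) - 1*6)*V)*(-6) = ((9 - 1*6)*3)*(-6) = ((9 - 6)*3)*(-6) = (3*3)*(-6) = 9*(-6) = -54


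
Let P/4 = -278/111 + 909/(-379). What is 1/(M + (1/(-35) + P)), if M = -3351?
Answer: -1472415/4962981274 ≈ -0.00029668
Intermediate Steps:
P = -825044/42069 (P = 4*(-278/111 + 909/(-379)) = 4*(-278*1/111 + 909*(-1/379)) = 4*(-278/111 - 909/379) = 4*(-206261/42069) = -825044/42069 ≈ -19.612)
1/(M + (1/(-35) + P)) = 1/(-3351 + (1/(-35) - 825044/42069)) = 1/(-3351 + (-1/35 - 825044/42069)) = 1/(-3351 - 28918609/1472415) = 1/(-4962981274/1472415) = -1472415/4962981274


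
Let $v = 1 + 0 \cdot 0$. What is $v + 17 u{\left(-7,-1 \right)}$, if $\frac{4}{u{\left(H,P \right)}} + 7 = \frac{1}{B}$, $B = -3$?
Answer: $- \frac{91}{11} \approx -8.2727$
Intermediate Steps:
$u{\left(H,P \right)} = - \frac{6}{11}$ ($u{\left(H,P \right)} = \frac{4}{-7 + \frac{1}{-3}} = \frac{4}{-7 - \frac{1}{3}} = \frac{4}{- \frac{22}{3}} = 4 \left(- \frac{3}{22}\right) = - \frac{6}{11}$)
$v = 1$ ($v = 1 + 0 = 1$)
$v + 17 u{\left(-7,-1 \right)} = 1 + 17 \left(- \frac{6}{11}\right) = 1 - \frac{102}{11} = - \frac{91}{11}$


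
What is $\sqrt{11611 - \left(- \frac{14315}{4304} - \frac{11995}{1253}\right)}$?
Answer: $\frac{\sqrt{21128979045030199}}{1348228} \approx 107.81$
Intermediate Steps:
$\sqrt{11611 - \left(- \frac{14315}{4304} - \frac{11995}{1253}\right)} = \sqrt{11611 - - \frac{69563175}{5392912}} = \sqrt{11611 + \left(\frac{14315}{4304} + \frac{11995}{1253}\right)} = \sqrt{11611 + \frac{69563175}{5392912}} = \sqrt{\frac{62686664407}{5392912}} = \frac{\sqrt{21128979045030199}}{1348228}$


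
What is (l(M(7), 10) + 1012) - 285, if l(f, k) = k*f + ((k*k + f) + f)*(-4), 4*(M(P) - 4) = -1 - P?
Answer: 331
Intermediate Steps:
M(P) = 15/4 - P/4 (M(P) = 4 + (-1 - P)/4 = 4 + (-1/4 - P/4) = 15/4 - P/4)
l(f, k) = -8*f - 4*k**2 + f*k (l(f, k) = f*k + ((k**2 + f) + f)*(-4) = f*k + ((f + k**2) + f)*(-4) = f*k + (k**2 + 2*f)*(-4) = f*k + (-8*f - 4*k**2) = -8*f - 4*k**2 + f*k)
(l(M(7), 10) + 1012) - 285 = ((-8*(15/4 - 1/4*7) - 4*10**2 + (15/4 - 1/4*7)*10) + 1012) - 285 = ((-8*(15/4 - 7/4) - 4*100 + (15/4 - 7/4)*10) + 1012) - 285 = ((-8*2 - 400 + 2*10) + 1012) - 285 = ((-16 - 400 + 20) + 1012) - 285 = (-396 + 1012) - 285 = 616 - 285 = 331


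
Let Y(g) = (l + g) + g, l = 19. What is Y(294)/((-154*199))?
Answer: -607/30646 ≈ -0.019807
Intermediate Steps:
Y(g) = 19 + 2*g (Y(g) = (19 + g) + g = 19 + 2*g)
Y(294)/((-154*199)) = (19 + 2*294)/((-154*199)) = (19 + 588)/(-30646) = 607*(-1/30646) = -607/30646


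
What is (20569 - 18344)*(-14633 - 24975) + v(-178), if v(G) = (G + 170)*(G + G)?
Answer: -88124952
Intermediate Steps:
v(G) = 2*G*(170 + G) (v(G) = (170 + G)*(2*G) = 2*G*(170 + G))
(20569 - 18344)*(-14633 - 24975) + v(-178) = (20569 - 18344)*(-14633 - 24975) + 2*(-178)*(170 - 178) = 2225*(-39608) + 2*(-178)*(-8) = -88127800 + 2848 = -88124952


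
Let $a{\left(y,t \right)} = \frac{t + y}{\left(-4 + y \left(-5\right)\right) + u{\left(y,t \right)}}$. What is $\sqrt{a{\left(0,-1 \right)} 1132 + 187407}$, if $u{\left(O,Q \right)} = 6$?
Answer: $\sqrt{186841} \approx 432.25$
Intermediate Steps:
$a{\left(y,t \right)} = \frac{t + y}{2 - 5 y}$ ($a{\left(y,t \right)} = \frac{t + y}{\left(-4 + y \left(-5\right)\right) + 6} = \frac{t + y}{\left(-4 - 5 y\right) + 6} = \frac{t + y}{2 - 5 y}$)
$\sqrt{a{\left(0,-1 \right)} 1132 + 187407} = \sqrt{\frac{\left(-1\right) \left(-1\right) - 0}{-2 + 5 \cdot 0} \cdot 1132 + 187407} = \sqrt{\frac{1 + 0}{-2 + 0} \cdot 1132 + 187407} = \sqrt{\frac{1}{-2} \cdot 1 \cdot 1132 + 187407} = \sqrt{\left(- \frac{1}{2}\right) 1 \cdot 1132 + 187407} = \sqrt{\left(- \frac{1}{2}\right) 1132 + 187407} = \sqrt{-566 + 187407} = \sqrt{186841}$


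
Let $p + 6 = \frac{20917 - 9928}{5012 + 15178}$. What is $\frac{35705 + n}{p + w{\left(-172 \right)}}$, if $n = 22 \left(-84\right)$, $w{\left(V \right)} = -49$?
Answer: $- \frac{227857610}{366487} \approx -621.73$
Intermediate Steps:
$p = - \frac{36717}{6730}$ ($p = -6 + \frac{20917 - 9928}{5012 + 15178} = -6 + \frac{10989}{20190} = -6 + 10989 \cdot \frac{1}{20190} = -6 + \frac{3663}{6730} = - \frac{36717}{6730} \approx -5.4557$)
$n = -1848$
$\frac{35705 + n}{p + w{\left(-172 \right)}} = \frac{35705 - 1848}{- \frac{36717}{6730} - 49} = \frac{33857}{- \frac{366487}{6730}} = 33857 \left(- \frac{6730}{366487}\right) = - \frac{227857610}{366487}$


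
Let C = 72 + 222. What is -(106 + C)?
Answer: -400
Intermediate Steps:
C = 294
-(106 + C) = -(106 + 294) = -1*400 = -400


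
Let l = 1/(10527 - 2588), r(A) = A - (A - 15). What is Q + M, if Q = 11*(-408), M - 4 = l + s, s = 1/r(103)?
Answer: -533969186/119085 ≈ -4483.9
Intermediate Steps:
r(A) = 15 (r(A) = A - (-15 + A) = A + (15 - A) = 15)
l = 1/7939 ≈ 0.00012596
s = 1/15 ≈ 0.066667
M = 484294/119085 (M = 4 + (1/7939 + 1/15) = 4 + 7954/119085 = 484294/119085 ≈ 4.0668)
Q = -4488
Q + M = -4488 + 484294/119085 = -533969186/119085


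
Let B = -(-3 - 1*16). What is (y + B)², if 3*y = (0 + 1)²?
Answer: 3364/9 ≈ 373.78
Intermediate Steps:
B = 19 (B = -(-3 - 16) = -1*(-19) = 19)
y = ⅓ (y = (0 + 1)²/3 = (⅓)*1² = (⅓)*1 = ⅓ ≈ 0.33333)
(y + B)² = (⅓ + 19)² = (58/3)² = 3364/9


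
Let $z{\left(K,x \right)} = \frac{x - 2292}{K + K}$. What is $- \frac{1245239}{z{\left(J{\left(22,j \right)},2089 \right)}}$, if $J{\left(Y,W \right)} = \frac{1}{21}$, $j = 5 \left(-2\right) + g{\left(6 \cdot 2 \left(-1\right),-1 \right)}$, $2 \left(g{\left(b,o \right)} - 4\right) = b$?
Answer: $\frac{2490478}{4263} \approx 584.21$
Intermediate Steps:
$g{\left(b,o \right)} = 4 + \frac{b}{2}$
$j = -12$ ($j = 5 \left(-2\right) + \left(4 + \frac{6 \cdot 2 \left(-1\right)}{2}\right) = -10 + \left(4 + \frac{12 \left(-1\right)}{2}\right) = -10 + \left(4 + \frac{1}{2} \left(-12\right)\right) = -10 + \left(4 - 6\right) = -10 - 2 = -12$)
$J{\left(Y,W \right)} = \frac{1}{21}$
$z{\left(K,x \right)} = \frac{-2292 + x}{2 K}$
$- \frac{1245239}{z{\left(J{\left(22,j \right)},2089 \right)}} = - \frac{1245239}{\frac{1}{2} \frac{1}{\frac{1}{21}} \left(-2292 + 2089\right)} = - \frac{1245239}{\frac{1}{2} \cdot 21 \left(-203\right)} = - \frac{1245239}{- \frac{4263}{2}} = \left(-1245239\right) \left(- \frac{2}{4263}\right) = \frac{2490478}{4263}$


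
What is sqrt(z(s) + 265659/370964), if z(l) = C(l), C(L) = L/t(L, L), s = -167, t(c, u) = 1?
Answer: I*sqrt(5720759096789)/185482 ≈ 12.895*I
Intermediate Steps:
C(L) = L (C(L) = L/1 = L*1 = L)
z(l) = l
sqrt(z(s) + 265659/370964) = sqrt(-167 + 265659/370964) = sqrt(-61685329/370964) = I*sqrt(5720759096789)/185482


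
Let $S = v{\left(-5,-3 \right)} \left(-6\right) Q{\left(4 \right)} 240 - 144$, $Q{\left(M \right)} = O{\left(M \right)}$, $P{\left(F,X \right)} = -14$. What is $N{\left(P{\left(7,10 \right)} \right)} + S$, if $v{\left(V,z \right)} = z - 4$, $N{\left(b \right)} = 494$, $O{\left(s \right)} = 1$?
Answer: $10430$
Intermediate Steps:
$Q{\left(M \right)} = 1$
$v{\left(V,z \right)} = -4 + z$ ($v{\left(V,z \right)} = z - 4 = -4 + z$)
$S = 9936$ ($S = \left(-4 - 3\right) \left(-6\right) 1 \cdot 240 - 144 = \left(-7\right) \left(-6\right) 1 \cdot 240 - 144 = 42 \cdot 1 \cdot 240 - 144 = 42 \cdot 240 - 144 = 10080 - 144 = 9936$)
$N{\left(P{\left(7,10 \right)} \right)} + S = 494 + 9936 = 10430$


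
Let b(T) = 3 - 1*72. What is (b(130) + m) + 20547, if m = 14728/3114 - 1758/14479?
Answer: 461755883984/22543803 ≈ 20483.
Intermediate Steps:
m = 103886150/22543803 (m = 14728*(1/3114) - 1758*1/14479 = 7364/1557 - 1758/14479 = 103886150/22543803 ≈ 4.6082)
b(T) = -69 (b(T) = 3 - 72 = -69)
(b(130) + m) + 20547 = (-69 + 103886150/22543803) + 20547 = -1451636257/22543803 + 20547 = 461755883984/22543803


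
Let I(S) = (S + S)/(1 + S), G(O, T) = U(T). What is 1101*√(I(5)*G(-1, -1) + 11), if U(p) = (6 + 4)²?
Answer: 367*√1599 ≈ 14675.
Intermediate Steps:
U(p) = 100 (U(p) = 10² = 100)
G(O, T) = 100
I(S) = 2*S/(1 + S) (I(S) = (2*S)/(1 + S) = 2*S/(1 + S))
1101*√(I(5)*G(-1, -1) + 11) = 1101*√((2*5/(1 + 5))*100 + 11) = 1101*√((2*5/6)*100 + 11) = 1101*√((2*5*(⅙))*100 + 11) = 1101*√((5/3)*100 + 11) = 1101*√(500/3 + 11) = 1101*√(533/3) = 1101*(√1599/3) = 367*√1599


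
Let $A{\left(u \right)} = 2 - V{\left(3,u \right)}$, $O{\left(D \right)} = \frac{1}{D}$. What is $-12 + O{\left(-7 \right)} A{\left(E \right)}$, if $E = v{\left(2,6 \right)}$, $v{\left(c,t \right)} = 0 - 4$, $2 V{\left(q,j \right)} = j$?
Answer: $- \frac{88}{7} \approx -12.571$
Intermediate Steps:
$V{\left(q,j \right)} = \frac{j}{2}$
$v{\left(c,t \right)} = -4$ ($v{\left(c,t \right)} = 0 - 4 = -4$)
$E = -4$
$A{\left(u \right)} = 2 - \frac{u}{2}$
$-12 + O{\left(-7 \right)} A{\left(E \right)} = -12 + \frac{2 - -2}{-7} = -12 - \frac{2 + 2}{7} = -12 - \frac{4}{7} = - \frac{88}{7}$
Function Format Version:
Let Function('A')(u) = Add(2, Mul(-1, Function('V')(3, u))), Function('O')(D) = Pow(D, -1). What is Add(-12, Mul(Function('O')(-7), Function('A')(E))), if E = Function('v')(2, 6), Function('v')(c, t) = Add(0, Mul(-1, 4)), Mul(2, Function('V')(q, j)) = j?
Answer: Rational(-88, 7) ≈ -12.571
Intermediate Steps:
Function('V')(q, j) = Mul(Rational(1, 2), j)
Function('v')(c, t) = -4 (Function('v')(c, t) = Add(0, -4) = -4)
E = -4
Function('A')(u) = Add(2, Mul(Rational(-1, 2), u)) (Function('A')(u) = Add(2, Mul(-1, Mul(Rational(1, 2), u))) = Add(2, Mul(Rational(-1, 2), u)))
Add(-12, Mul(Function('O')(-7), Function('A')(E))) = Add(-12, Mul(Pow(-7, -1), Add(2, Mul(Rational(-1, 2), -4)))) = Add(-12, Mul(Rational(-1, 7), Add(2, 2))) = Add(-12, Mul(Rational(-1, 7), 4)) = Add(-12, Rational(-4, 7)) = Rational(-88, 7)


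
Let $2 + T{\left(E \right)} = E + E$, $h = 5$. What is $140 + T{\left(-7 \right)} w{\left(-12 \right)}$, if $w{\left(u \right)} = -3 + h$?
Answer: $108$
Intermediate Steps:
$T{\left(E \right)} = -2 + 2 E$ ($T{\left(E \right)} = -2 + \left(E + E\right) = -2 + 2 E$)
$w{\left(u \right)} = 2$ ($w{\left(u \right)} = -3 + 5 = 2$)
$140 + T{\left(-7 \right)} w{\left(-12 \right)} = 140 + \left(-2 + 2 \left(-7\right)\right) 2 = 140 + \left(-2 - 14\right) 2 = 140 - 32 = 108$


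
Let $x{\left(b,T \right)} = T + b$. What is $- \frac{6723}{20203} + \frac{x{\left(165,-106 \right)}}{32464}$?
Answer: $- \frac{217063495}{655870192} \approx -0.33096$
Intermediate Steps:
$- \frac{6723}{20203} + \frac{x{\left(165,-106 \right)}}{32464} = - \frac{6723}{20203} + \frac{-106 + 165}{32464} = \left(-6723\right) \frac{1}{20203} + 59 \cdot \frac{1}{32464} = - \frac{6723}{20203} + \frac{59}{32464} = - \frac{217063495}{655870192}$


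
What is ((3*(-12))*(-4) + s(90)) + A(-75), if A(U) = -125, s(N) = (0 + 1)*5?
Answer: 24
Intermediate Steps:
s(N) = 5 (s(N) = 1*5 = 5)
((3*(-12))*(-4) + s(90)) + A(-75) = ((3*(-12))*(-4) + 5) - 125 = (-36*(-4) + 5) - 125 = (144 + 5) - 125 = 149 - 125 = 24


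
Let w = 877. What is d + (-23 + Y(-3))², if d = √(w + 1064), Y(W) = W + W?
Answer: 841 + √1941 ≈ 885.06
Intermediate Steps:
Y(W) = 2*W
d = √1941 (d = √(877 + 1064) = √1941 ≈ 44.057)
d + (-23 + Y(-3))² = √1941 + (-23 + 2*(-3))² = √1941 + (-23 - 6)² = √1941 + (-29)² = √1941 + 841 = 841 + √1941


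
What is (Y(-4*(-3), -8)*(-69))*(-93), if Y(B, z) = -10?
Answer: -64170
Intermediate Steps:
(Y(-4*(-3), -8)*(-69))*(-93) = -10*(-69)*(-93) = 690*(-93) = -64170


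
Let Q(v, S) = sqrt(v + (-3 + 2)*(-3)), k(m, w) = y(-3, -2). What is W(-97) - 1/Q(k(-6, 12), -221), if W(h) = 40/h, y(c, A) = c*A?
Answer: -217/291 ≈ -0.74570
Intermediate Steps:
y(c, A) = A*c
k(m, w) = 6 (k(m, w) = -2*(-3) = 6)
Q(v, S) = sqrt(3 + v) (Q(v, S) = sqrt(v - 1*(-3)) = sqrt(v + 3) = sqrt(3 + v))
W(-97) - 1/Q(k(-6, 12), -221) = 40/(-97) - 1/(sqrt(3 + 6)) = 40*(-1/97) - 1/(sqrt(9)) = -40/97 - 1/3 = -217/291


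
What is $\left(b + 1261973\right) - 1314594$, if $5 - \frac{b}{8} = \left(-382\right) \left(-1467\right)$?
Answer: $-4535733$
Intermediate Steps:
$b = -4483112$ ($b = 40 - 8 \left(\left(-382\right) \left(-1467\right)\right) = 40 - 4483152 = -4483112$)
$\left(b + 1261973\right) - 1314594 = \left(-4483112 + 1261973\right) - 1314594 = -3221139 - 1314594 = -4535733$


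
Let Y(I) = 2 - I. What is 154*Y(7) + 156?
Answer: -614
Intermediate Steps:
154*Y(7) + 156 = 154*(2 - 1*7) + 156 = 154*(2 - 7) + 156 = 154*(-5) + 156 = -770 + 156 = -614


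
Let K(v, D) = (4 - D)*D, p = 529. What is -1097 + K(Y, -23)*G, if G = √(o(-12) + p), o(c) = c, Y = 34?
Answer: -1097 - 621*√517 ≈ -15217.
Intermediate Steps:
K(v, D) = D*(4 - D)
G = √517 (G = √(-12 + 529) = √517 ≈ 22.738)
-1097 + K(Y, -23)*G = -1097 + (-23*(4 - 1*(-23)))*√517 = -1097 + (-23*(4 + 23))*√517 = -1097 + (-23*27)*√517 = -1097 - 621*√517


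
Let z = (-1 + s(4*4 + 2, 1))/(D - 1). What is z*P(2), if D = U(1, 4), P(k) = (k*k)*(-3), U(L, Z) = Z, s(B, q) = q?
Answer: 0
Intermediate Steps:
P(k) = -3*k**2 (P(k) = k**2*(-3) = -3*k**2)
D = 4
z = 0 (z = (-1 + 1)/(4 - 1) = 0/3 = 0*(1/3) = 0)
z*P(2) = 0*(-3*2**2) = 0*(-3*4) = 0*(-12) = 0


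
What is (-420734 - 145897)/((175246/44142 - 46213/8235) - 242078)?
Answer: 34329279638745/14666369675716 ≈ 2.3407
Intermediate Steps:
(-420734 - 145897)/((175246/44142 - 46213/8235) - 242078) = -566631/((175246*(1/44142) - 46213*1/8235) - 242078) = -566631/((87623/22071 - 46213/8235) - 242078) = -566631/(-99463906/60584895 - 242078) = -566631/(-14666369675716/60584895) = -566631*(-60584895/14666369675716) = 34329279638745/14666369675716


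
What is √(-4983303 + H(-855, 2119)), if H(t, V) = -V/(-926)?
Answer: I*√4273060761034/926 ≈ 2232.3*I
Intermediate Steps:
H(t, V) = V/926 (H(t, V) = -V*(-1)/926 = -(-1)*V/926 = V/926)
√(-4983303 + H(-855, 2119)) = √(-4983303 + (1/926)*2119) = √(-4983303 + 2119/926) = √(-4614536459/926) = I*√4273060761034/926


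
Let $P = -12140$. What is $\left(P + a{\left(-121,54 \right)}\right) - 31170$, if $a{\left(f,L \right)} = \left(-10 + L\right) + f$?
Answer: $-43387$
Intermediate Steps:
$a{\left(f,L \right)} = -10 + L + f$
$\left(P + a{\left(-121,54 \right)}\right) - 31170 = \left(-12140 - 77\right) - 31170 = -12217 - 31170 = -43387$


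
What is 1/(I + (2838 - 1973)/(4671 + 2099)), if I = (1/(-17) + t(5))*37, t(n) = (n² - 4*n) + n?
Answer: 23018/8469503 ≈ 0.0027178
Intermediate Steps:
t(n) = n² - 3*n
I = 6253/17 (I = (1/(-17) + 5*(-3 + 5))*37 = (-1/17 + 5*2)*37 = (-1/17 + 10)*37 = (169/17)*37 = 6253/17 ≈ 367.82)
1/(I + (2838 - 1973)/(4671 + 2099)) = 1/(6253/17 + (2838 - 1973)/(4671 + 2099)) = 1/(6253/17 + 865/6770) = 1/(6253/17 + 865*(1/6770)) = 1/(6253/17 + 173/1354) = 1/(8469503/23018) = 23018/8469503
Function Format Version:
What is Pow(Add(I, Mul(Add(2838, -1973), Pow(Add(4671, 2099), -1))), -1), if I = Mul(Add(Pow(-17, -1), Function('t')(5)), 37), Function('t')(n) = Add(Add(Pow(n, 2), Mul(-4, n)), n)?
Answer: Rational(23018, 8469503) ≈ 0.0027178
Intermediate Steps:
Function('t')(n) = Add(Pow(n, 2), Mul(-3, n))
I = Rational(6253, 17) (I = Mul(Add(Pow(-17, -1), Mul(5, Add(-3, 5))), 37) = Mul(Add(Rational(-1, 17), Mul(5, 2)), 37) = Mul(Add(Rational(-1, 17), 10), 37) = Mul(Rational(169, 17), 37) = Rational(6253, 17) ≈ 367.82)
Pow(Add(I, Mul(Add(2838, -1973), Pow(Add(4671, 2099), -1))), -1) = Pow(Add(Rational(6253, 17), Mul(Add(2838, -1973), Pow(Add(4671, 2099), -1))), -1) = Pow(Add(Rational(6253, 17), Mul(865, Pow(6770, -1))), -1) = Pow(Add(Rational(6253, 17), Mul(865, Rational(1, 6770))), -1) = Pow(Add(Rational(6253, 17), Rational(173, 1354)), -1) = Pow(Rational(8469503, 23018), -1) = Rational(23018, 8469503)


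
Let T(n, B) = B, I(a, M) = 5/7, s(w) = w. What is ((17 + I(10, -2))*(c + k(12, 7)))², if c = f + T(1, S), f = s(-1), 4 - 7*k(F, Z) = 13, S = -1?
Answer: 8133904/2401 ≈ 3387.7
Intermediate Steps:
I(a, M) = 5/7 (I(a, M) = 5*(⅐) = 5/7)
k(F, Z) = -9/7 (k(F, Z) = 4/7 - ⅐*13 = 4/7 - 13/7 = -9/7)
f = -1
c = -2 (c = -1 - 1 = -2)
((17 + I(10, -2))*(c + k(12, 7)))² = ((17 + 5/7)*(-2 - 9/7))² = ((124/7)*(-23/7))² = (-2852/49)² = 8133904/2401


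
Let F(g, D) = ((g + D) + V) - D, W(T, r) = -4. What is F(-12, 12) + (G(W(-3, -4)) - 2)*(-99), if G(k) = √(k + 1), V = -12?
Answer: 174 - 99*I*√3 ≈ 174.0 - 171.47*I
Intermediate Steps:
F(g, D) = -12 + g (F(g, D) = ((g + D) - 12) - D = ((D + g) - 12) - D = (-12 + D + g) - D = -12 + g)
G(k) = √(1 + k)
F(-12, 12) + (G(W(-3, -4)) - 2)*(-99) = (-12 - 12) + (√(1 - 4) - 2)*(-99) = -24 + (√(-3) - 2)*(-99) = -24 + (I*√3 - 2)*(-99) = -24 + (-2 + I*√3)*(-99) = -24 + (198 - 99*I*√3) = 174 - 99*I*√3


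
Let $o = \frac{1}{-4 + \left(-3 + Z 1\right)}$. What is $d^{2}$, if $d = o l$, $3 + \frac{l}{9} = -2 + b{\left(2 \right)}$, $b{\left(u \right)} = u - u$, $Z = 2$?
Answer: $81$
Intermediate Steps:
$b{\left(u \right)} = 0$
$o = - \frac{1}{5}$ ($o = \frac{1}{-4 + \left(-3 + 2 \cdot 1\right)} = \frac{1}{-4 + \left(-3 + 2\right)} = \frac{1}{-4 - 1} = \frac{1}{-5} = - \frac{1}{5} \approx -0.2$)
$l = -45$ ($l = -27 + 9 \left(-2 + 0\right) = -27 + 9 \left(-2\right) = -27 - 18 = -45$)
$d = 9$ ($d = \left(- \frac{1}{5}\right) \left(-45\right) = 9$)
$d^{2} = 9^{2} = 81$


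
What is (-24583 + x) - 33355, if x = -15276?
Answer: -73214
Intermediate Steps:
(-24583 + x) - 33355 = (-24583 - 15276) - 33355 = -39859 - 33355 = -73214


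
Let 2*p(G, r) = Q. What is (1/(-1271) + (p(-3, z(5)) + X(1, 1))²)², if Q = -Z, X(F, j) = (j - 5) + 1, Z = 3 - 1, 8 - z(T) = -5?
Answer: 413512225/1615441 ≈ 255.97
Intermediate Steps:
z(T) = 13 (z(T) = 8 - 1*(-5) = 8 + 5 = 13)
Z = 2
X(F, j) = -4 + j (X(F, j) = (-5 + j) + 1 = -4 + j)
Q = -2 (Q = -1*2 = -2)
p(G, r) = -1 (p(G, r) = (½)*(-2) = -1)
(1/(-1271) + (p(-3, z(5)) + X(1, 1))²)² = (1/(-1271) + (-1 + (-4 + 1))²)² = (-1/1271 + (-1 - 3)²)² = (-1/1271 + (-4)²)² = (-1/1271 + 16)² = (20335/1271)² = 413512225/1615441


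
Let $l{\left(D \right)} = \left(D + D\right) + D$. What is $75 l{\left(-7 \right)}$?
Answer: $-1575$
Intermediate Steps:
$l{\left(D \right)} = 3 D$ ($l{\left(D \right)} = 2 D + D = 3 D$)
$75 l{\left(-7 \right)} = 75 \cdot 3 \left(-7\right) = 75 \left(-21\right) = -1575$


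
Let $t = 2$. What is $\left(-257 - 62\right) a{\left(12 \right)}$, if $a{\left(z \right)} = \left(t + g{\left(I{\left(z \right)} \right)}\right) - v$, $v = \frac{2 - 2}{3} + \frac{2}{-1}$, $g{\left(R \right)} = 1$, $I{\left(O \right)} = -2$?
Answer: $-1595$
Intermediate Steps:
$v = -2$ ($v = \left(2 - 2\right) \frac{1}{3} + 2 \left(-1\right) = 0 \cdot \frac{1}{3} - 2 = 0 - 2 = -2$)
$a{\left(z \right)} = 5$ ($a{\left(z \right)} = \left(2 + 1\right) - -2 = 3 + 2 = 5$)
$\left(-257 - 62\right) a{\left(12 \right)} = \left(-257 - 62\right) 5 = \left(-319\right) 5 = -1595$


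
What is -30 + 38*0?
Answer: -30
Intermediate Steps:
-30 + 38*0 = -30 + 0 = -30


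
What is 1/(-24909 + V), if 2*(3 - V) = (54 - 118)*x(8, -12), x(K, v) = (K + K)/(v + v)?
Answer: -3/74782 ≈ -4.0117e-5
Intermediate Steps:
x(K, v) = K/v (x(K, v) = (2*K)/((2*v)) = (2*K)*(1/(2*v)) = K/v)
V = -55/3 (V = 3 - (54 - 118)*8/(-12)/2 = 3 - (-32)*8*(-1/12) = 3 - (-32)*(-2)/3 = 3 - 1/2*128/3 = 3 - 64/3 = -55/3 ≈ -18.333)
1/(-24909 + V) = 1/(-24909 - 55/3) = 1/(-74782/3) = -3/74782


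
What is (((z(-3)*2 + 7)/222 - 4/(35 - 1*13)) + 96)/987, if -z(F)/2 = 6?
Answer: 233801/2410254 ≈ 0.097003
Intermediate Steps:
z(F) = -12 (z(F) = -2*6 = -12)
(((z(-3)*2 + 7)/222 - 4/(35 - 1*13)) + 96)/987 = (((-12*2 + 7)/222 - 4/(35 - 1*13)) + 96)/987 = (((-24 + 7)*(1/222) - 4/(35 - 13)) + 96)*(1/987) = ((-17*1/222 - 4/22) + 96)*(1/987) = ((-17/222 - 4*1/22) + 96)*(1/987) = ((-17/222 - 2/11) + 96)*(1/987) = (-631/2442 + 96)*(1/987) = (233801/2442)*(1/987) = 233801/2410254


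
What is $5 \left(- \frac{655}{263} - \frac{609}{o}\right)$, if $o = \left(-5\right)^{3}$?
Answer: $\frac{78292}{6575} \approx 11.908$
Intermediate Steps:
$o = -125$
$5 \left(- \frac{655}{263} - \frac{609}{o}\right) = 5 \left(- \frac{655}{263} - \frac{609}{-125}\right) = 5 \left(\left(-655\right) \frac{1}{263} - - \frac{609}{125}\right) = 5 \left(- \frac{655}{263} + \frac{609}{125}\right) = 5 \cdot \frac{78292}{32875} = \frac{78292}{6575}$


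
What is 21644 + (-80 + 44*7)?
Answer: 21872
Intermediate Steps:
21644 + (-80 + 44*7) = 21644 + (-80 + 308) = 21644 + 228 = 21872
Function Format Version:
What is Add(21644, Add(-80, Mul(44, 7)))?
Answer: 21872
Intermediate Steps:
Add(21644, Add(-80, Mul(44, 7))) = Add(21644, Add(-80, 308)) = Add(21644, 228) = 21872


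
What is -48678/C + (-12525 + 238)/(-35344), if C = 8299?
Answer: -1618505419/293319856 ≈ -5.5179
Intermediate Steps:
-48678/C + (-12525 + 238)/(-35344) = -48678/8299 + (-12525 + 238)/(-35344) = -48678*1/8299 - 12287*(-1/35344) = -48678/8299 + 12287/35344 = -1618505419/293319856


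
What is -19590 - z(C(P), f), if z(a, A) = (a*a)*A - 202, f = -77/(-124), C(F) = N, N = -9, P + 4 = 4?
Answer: -2410349/124 ≈ -19438.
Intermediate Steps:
P = 0 (P = -4 + 4 = 0)
C(F) = -9
f = 77/124 (f = -77*(-1/124) = 77/124 ≈ 0.62097)
z(a, A) = -202 + A*a**2 (z(a, A) = a**2*A - 202 = A*a**2 - 202 = -202 + A*a**2)
-19590 - z(C(P), f) = -19590 - (-202 + (77/124)*(-9)**2) = -19590 - (-202 + (77/124)*81) = -19590 - (-202 + 6237/124) = -19590 - 1*(-18811/124) = -19590 + 18811/124 = -2410349/124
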